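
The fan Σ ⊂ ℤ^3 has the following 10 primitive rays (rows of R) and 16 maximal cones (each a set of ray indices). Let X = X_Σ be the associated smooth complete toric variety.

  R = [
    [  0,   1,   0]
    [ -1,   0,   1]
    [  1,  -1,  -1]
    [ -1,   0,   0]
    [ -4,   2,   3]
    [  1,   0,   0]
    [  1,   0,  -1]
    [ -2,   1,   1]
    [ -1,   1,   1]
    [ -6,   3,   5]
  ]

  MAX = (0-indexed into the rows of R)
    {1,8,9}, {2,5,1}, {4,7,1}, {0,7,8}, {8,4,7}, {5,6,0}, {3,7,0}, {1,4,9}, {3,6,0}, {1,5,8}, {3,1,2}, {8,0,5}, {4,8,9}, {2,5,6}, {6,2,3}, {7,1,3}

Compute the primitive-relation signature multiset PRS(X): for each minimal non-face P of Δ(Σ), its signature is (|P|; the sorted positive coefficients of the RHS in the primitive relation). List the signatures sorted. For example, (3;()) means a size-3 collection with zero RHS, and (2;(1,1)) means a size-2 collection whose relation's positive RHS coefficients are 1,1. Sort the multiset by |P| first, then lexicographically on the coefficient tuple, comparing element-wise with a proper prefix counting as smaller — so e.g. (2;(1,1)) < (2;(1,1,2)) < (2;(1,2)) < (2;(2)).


23 minimal non-faces of Δ(Σ) (on 10 rays):

  {1,6}:  v_{1} + v_{6} = 0  so sig = (2;())
  {2,8}:  v_{2} + v_{8} = 0  so sig = (2;())
  {3,5}:  v_{3} + v_{5} = 0  so sig = (2;())
  {0,1}:  v_{0} + v_{1} = v_{8}  so sig = (2;(1))
  {0,2}:  v_{0} + v_{2} = v_{6}  so sig = (2;(1))
  {2,7}:  v_{2} + v_{7} = v_{3}  so sig = (2;(1))
  {3,8}:  v_{3} + v_{8} = v_{7}  so sig = (2;(1))
  {5,7}:  v_{5} + v_{7} = v_{8}  so sig = (2;(1))
  {6,8}:  v_{6} + v_{8} = v_{0}  so sig = (2;(1))
  {2,4}:  v_{2} + v_{4} = v_{1} + v_{7}  so sig = (2;(1,1))
  {2,9}:  v_{2} + v_{9} = v_{1} + v_{4}  so sig = (2;(1,1))
  {4,6}:  v_{4} + v_{6} = v_{7} + v_{8}  so sig = (2;(1,1))
  {6,7}:  v_{6} + v_{7} = v_{0} + v_{3}  so sig = (2;(1,1))
  {6,9}:  v_{6} + v_{9} = v_{4} + v_{8}  so sig = (2;(1,1))
  {3,9}:  v_{3} + v_{9} = v_{1} + v_{4} + v_{7}  so sig = (2;(1,1,1))
  {0,4}:  v_{0} + v_{4} = v_{7} + 2·v_{8}  so sig = (2;(1,2))
  {0,9}:  v_{0} + v_{9} = v_{4} + 2·v_{8}  so sig = (2;(1,2))
  {3,4}:  v_{3} + v_{4} = v_{1} + 2·v_{7}  so sig = (2;(1,2))
  {4,5}:  v_{4} + v_{5} = v_{1} + 2·v_{8}  so sig = (2;(1,2))
  {7,9}:  v_{7} + v_{9} = 2·v_{4}  so sig = (2;(2))
  {5,9}:  v_{5} + v_{9} = 2·v_{1} + 3·v_{8}  so sig = (2;(2,3))
  {1,4,8}:  v_{1} + v_{4} + v_{8} = v_{9}  so sig = (3;(1))
  {1,7,8}:  v_{1} + v_{7} + v_{8} = v_{4}  so sig = (3;(1))

so the primitive-relation signature multiset is
{ (2;()) ×3,  (2;(1)) ×6,  (2;(1,1)) ×5,  (2;(1,1,1)),  (2;(1,2)) ×4,  (2;(2)),  (2;(2,3)),  (3;(1)) ×2 }


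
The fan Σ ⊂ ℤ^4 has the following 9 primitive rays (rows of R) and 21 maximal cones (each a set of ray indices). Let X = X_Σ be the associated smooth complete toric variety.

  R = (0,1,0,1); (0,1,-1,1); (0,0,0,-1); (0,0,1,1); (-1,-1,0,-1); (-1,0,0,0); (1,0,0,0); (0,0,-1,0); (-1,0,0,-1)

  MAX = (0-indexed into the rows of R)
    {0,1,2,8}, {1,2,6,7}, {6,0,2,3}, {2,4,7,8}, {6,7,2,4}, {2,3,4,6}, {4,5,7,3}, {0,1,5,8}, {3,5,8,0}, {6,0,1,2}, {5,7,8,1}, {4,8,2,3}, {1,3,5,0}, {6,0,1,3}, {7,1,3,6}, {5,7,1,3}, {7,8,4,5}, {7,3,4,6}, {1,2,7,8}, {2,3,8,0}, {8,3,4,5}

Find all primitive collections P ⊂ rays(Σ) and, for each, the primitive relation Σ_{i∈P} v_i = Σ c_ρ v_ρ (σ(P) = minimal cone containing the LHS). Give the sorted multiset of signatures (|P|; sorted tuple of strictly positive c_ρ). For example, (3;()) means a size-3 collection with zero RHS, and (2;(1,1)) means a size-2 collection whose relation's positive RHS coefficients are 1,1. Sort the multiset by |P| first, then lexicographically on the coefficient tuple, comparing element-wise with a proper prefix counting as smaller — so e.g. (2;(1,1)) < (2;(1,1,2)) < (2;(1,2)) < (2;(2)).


|primitive collections| = 10. Relations:

  • {5,6}:  v_{5} + v_{6} = 0  so sig = (2;())
  • {0,4}:  v_{0} + v_{4} = v_{5}  so sig = (2;(1))
  • {0,7}:  v_{0} + v_{7} = v_{1}  so sig = (2;(1))
  • {2,5}:  v_{2} + v_{5} = v_{8}  so sig = (2;(1))
  • {6,8}:  v_{6} + v_{8} = v_{2}  so sig = (2;(1))
  • {1,4}:  v_{1} + v_{4} = v_{5} + v_{7}  so sig = (2;(1,1))
  • {2,3,7}:  v_{2} + v_{3} + v_{7} = 0  so sig = (3;())
  • {1,2,3}:  v_{1} + v_{2} + v_{3} = v_{0}  so sig = (3;(1))
  • {3,7,8}:  v_{3} + v_{7} + v_{8} = v_{5}  so sig = (3;(1))
  • {1,3,8}:  v_{1} + v_{3} + v_{8} = v_{0} + v_{5}  so sig = (3;(1,1))

Sorted signature multiset PRS(X):
    |P|=2: 6 collections, coeffs (), (1), (1), (1), (1), (1,1)
    |P|=3: 4 collections, coeffs (), (1), (1), (1,1)


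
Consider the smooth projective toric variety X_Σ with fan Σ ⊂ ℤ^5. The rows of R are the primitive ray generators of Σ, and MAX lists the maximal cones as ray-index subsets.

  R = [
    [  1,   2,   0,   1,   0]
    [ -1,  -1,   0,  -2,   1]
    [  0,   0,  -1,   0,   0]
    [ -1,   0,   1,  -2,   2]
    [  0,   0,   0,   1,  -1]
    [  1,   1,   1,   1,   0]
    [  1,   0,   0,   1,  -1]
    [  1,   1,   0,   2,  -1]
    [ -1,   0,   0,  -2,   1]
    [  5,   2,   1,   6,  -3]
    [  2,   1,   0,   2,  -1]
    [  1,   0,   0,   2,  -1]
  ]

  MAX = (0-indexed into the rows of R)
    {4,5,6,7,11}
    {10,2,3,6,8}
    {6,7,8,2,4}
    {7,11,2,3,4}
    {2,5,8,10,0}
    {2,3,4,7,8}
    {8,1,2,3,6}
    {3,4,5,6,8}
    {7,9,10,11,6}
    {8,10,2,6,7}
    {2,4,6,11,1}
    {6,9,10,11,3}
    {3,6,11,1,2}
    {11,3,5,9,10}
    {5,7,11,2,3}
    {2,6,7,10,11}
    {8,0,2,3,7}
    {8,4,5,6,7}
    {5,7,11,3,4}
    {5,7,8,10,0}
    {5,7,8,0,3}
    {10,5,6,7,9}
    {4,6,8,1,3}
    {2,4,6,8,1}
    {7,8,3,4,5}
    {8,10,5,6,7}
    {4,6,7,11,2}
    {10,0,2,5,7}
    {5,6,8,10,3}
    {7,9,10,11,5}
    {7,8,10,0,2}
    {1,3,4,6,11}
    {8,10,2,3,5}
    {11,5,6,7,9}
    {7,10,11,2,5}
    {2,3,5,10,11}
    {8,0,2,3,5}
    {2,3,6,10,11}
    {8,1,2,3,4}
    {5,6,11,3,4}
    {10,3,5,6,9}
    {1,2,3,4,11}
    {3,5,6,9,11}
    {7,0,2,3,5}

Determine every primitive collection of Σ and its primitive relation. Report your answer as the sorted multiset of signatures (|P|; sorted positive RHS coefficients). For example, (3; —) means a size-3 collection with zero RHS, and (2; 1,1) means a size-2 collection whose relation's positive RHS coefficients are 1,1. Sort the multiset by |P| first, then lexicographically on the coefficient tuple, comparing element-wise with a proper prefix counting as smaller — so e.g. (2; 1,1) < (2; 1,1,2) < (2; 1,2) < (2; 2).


|primitive collections| = 23. Relations:

  • {1,7}:  v_{1} + v_{7} = 0  →  sig = (2; —)
  • {8,11}:  v_{8} + v_{11} = 0  →  sig = (2; —)
  • {1,5}:  v_{1} + v_{5} = v_{3} + v_{6}  →  sig = (2; 1,1)
  • {4,10}:  v_{4} + v_{10} = v_{6} + v_{7}  →  sig = (2; 1,1)
  • {0,1}:  v_{0} + v_{1} = v_{2} + v_{5} + v_{8}  →  sig = (2; 1,1,1)
  • {0,6}:  v_{0} + v_{6} = v_{7} + v_{8} + v_{10}  →  sig = (2; 1,1,1)
  • {0,11}:  v_{0} + v_{11} = v_{2} + v_{5} + v_{7}  →  sig = (2; 1,1,1)
  • {8,9}:  v_{8} + v_{9} = v_{5} + v_{6} + v_{10}  →  sig = (2; 1,1,1)
  • {1,9}:  v_{1} + v_{9} = v_{3} + 2·v_{6} + v_{10} + v_{11}  →  sig = (2; 1,1,1,2)
  • {4,9}:  v_{4} + v_{9} = v_{5} + 2·v_{6} + v_{7} + v_{11}  →  sig = (2; 1,1,1,2)
  • {0,9}:  v_{0} + v_{9} = v_{5} + v_{7} + 2·v_{10}  →  sig = (2; 1,1,2)
  • {1,10}:  v_{1} + v_{10} = v_{2} + v_{3} + 2·v_{6}  →  sig = (2; 1,1,2)
  • {0,4}:  v_{0} + v_{4} = 2·v_{7} + v_{8}  →  sig = (2; 1,2)
  • {2,9}:  v_{2} + v_{9} = 2·v_{10} + v_{11}  →  sig = (2; 1,2)
  • {2,4,5}:  v_{2} + v_{4} + v_{5} = v_{7}  →  sig = (3; 1)
  • {2,5,6}:  v_{2} + v_{5} + v_{6} = v_{10}  →  sig = (3; 1)
  • {3,6,7}:  v_{3} + v_{6} + v_{7} = v_{5}  →  sig = (3; 1)
  • {3,7,9}:  v_{3} + v_{7} + v_{9} = 2·v_{5} + v_{10} + v_{11}  →  sig = (3; 1,1,2)
  • {3,7,10}:  v_{3} + v_{7} + v_{10} = v_{2} + 2·v_{5}  →  sig = (3; 1,2)
  • {0,3,10}:  v_{0} + v_{3} + v_{10} = 2·v_{2} + 3·v_{5} + v_{8}  →  sig = (3; 1,2,3)
  • {2,3,4,6}:  v_{2} + v_{3} + v_{4} + v_{6} = 0  →  sig = (4; —)
  • {2,5,7,8}:  v_{2} + v_{5} + v_{7} + v_{8} = v_{0}  →  sig = (4; 1)
  • {5,6,10,11}:  v_{5} + v_{6} + v_{10} + v_{11} = v_{9}  →  sig = (4; 1)

Hence PRS(X_Σ) =
    |P|=2: 14 collections, coeffs (), (), (1,1), (1,1), (1,1,1), (1,1,1), (1,1,1), (1,1,1), (1,1,1,2), (1,1,1,2), (1,1,2), (1,1,2), (1,2), (1,2)
    |P|=3: 6 collections, coeffs (1), (1), (1), (1,1,2), (1,2), (1,2,3)
    |P|=4: 3 collections, coeffs (), (1), (1)


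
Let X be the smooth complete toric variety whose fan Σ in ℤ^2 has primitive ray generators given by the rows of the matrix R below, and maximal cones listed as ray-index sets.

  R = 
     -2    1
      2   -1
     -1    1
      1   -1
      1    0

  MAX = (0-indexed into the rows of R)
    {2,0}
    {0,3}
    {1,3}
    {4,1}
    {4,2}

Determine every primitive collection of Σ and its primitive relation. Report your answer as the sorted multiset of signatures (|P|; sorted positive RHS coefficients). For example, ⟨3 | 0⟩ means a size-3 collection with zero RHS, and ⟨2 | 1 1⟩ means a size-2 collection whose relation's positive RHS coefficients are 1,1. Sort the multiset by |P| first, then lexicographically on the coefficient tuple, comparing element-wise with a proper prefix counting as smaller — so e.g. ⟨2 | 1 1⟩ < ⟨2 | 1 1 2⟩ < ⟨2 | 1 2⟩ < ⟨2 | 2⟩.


Σ has 5 primitive collections:

  P = {0,1}:  v_{0} + v_{1} = 0 — sig = ⟨2 | 0⟩
  P = {2,3}:  v_{2} + v_{3} = 0 — sig = ⟨2 | 0⟩
  P = {0,4}:  v_{0} + v_{4} = v_{2} — sig = ⟨2 | 1⟩
  P = {1,2}:  v_{1} + v_{2} = v_{4} — sig = ⟨2 | 1⟩
  P = {3,4}:  v_{3} + v_{4} = v_{1} — sig = ⟨2 | 1⟩

so the primitive-relation signature multiset is
[⟨2 | 0⟩, ⟨2 | 0⟩, ⟨2 | 1⟩, ⟨2 | 1⟩, ⟨2 | 1⟩]


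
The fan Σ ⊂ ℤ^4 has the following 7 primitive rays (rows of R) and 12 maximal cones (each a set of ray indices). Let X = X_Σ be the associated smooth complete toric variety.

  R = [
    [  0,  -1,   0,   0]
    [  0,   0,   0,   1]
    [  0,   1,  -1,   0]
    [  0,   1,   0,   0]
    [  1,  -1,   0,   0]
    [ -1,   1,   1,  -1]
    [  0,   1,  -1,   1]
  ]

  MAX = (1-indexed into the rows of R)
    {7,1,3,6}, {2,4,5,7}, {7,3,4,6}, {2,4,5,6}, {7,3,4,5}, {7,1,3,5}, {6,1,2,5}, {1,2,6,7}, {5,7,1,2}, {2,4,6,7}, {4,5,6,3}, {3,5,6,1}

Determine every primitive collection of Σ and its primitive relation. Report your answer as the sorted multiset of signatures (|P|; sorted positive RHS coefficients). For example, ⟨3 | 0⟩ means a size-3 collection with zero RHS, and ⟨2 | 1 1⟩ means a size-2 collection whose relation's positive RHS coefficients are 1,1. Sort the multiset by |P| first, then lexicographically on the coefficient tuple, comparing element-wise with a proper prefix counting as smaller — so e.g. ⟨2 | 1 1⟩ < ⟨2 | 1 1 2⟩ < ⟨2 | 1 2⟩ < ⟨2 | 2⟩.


The 3 primitive collections of Σ (r=7, n=4):

  {1,4}:  v_{1} + v_{4} = 0  →  sig = ⟨2 | 0⟩
  {2,3}:  v_{2} + v_{3} = v_{7}  →  sig = ⟨2 | 1⟩
  {5,6,7}:  v_{5} + v_{6} + v_{7} = v_{4}  →  sig = ⟨3 | 1⟩

Sorted signature multiset PRS(X):
    ⟨2 | 0⟩
    ⟨2 | 1⟩
    ⟨3 | 1⟩


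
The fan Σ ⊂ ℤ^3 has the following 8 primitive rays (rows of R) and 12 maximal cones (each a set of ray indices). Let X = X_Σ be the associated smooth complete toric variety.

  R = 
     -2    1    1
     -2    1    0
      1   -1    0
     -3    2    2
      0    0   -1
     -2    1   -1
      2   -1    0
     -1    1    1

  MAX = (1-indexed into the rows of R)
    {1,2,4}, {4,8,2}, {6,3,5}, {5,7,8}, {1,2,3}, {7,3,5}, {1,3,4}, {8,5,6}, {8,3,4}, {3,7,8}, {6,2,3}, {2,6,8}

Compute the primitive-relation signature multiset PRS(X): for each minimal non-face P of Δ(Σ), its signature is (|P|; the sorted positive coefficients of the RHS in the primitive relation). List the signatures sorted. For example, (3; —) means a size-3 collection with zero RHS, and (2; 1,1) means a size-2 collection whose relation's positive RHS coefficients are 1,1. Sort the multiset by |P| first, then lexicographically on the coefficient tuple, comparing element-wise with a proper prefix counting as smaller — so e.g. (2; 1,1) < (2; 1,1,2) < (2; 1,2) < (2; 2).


14 minimal non-faces of Δ(Σ) (on 8 rays):

  P = {2,7}:  v_{2} + v_{7} = 0 ; sig = (2; —)
  P = {1,5}:  v_{1} + v_{5} = v_{2} ; sig = (2; 1)
  P = {1,8}:  v_{1} + v_{8} = v_{4} ; sig = (2; 1)
  P = {2,5}:  v_{2} + v_{5} = v_{6} ; sig = (2; 1)
  P = {6,7}:  v_{6} + v_{7} = v_{5} ; sig = (2; 1)
  P = {1,7}:  v_{1} + v_{7} = v_{3} + v_{8} ; sig = (2; 1,1)
  P = {4,5}:  v_{4} + v_{5} = v_{2} + v_{8} ; sig = (2; 1,1)
  P = {4,6}:  v_{4} + v_{6} = 2·v_{2} + v_{8} ; sig = (2; 1,2)
  P = {4,7}:  v_{4} + v_{7} = v_{3} + 2·v_{8} ; sig = (2; 1,2)
  P = {1,6}:  v_{1} + v_{6} = 2·v_{2} ; sig = (2; 2)
  P = {3,5,8}:  v_{3} + v_{5} + v_{8} = 0 ; sig = (3; —)
  P = {2,3,8}:  v_{2} + v_{3} + v_{8} = v_{1} ; sig = (3; 1)
  P = {3,6,8}:  v_{3} + v_{6} + v_{8} = v_{2} ; sig = (3; 1)
  P = {2,3,4}:  v_{2} + v_{3} + v_{4} = 2·v_{1} ; sig = (3; 2)

Sorted signature multiset PRS(X):
    (2; —)
    (2; 1)
    (2; 1)
    (2; 1)
    (2; 1)
    (2; 1,1)
    (2; 1,1)
    (2; 1,2)
    (2; 1,2)
    (2; 2)
    (3; —)
    (3; 1)
    (3; 1)
    (3; 2)


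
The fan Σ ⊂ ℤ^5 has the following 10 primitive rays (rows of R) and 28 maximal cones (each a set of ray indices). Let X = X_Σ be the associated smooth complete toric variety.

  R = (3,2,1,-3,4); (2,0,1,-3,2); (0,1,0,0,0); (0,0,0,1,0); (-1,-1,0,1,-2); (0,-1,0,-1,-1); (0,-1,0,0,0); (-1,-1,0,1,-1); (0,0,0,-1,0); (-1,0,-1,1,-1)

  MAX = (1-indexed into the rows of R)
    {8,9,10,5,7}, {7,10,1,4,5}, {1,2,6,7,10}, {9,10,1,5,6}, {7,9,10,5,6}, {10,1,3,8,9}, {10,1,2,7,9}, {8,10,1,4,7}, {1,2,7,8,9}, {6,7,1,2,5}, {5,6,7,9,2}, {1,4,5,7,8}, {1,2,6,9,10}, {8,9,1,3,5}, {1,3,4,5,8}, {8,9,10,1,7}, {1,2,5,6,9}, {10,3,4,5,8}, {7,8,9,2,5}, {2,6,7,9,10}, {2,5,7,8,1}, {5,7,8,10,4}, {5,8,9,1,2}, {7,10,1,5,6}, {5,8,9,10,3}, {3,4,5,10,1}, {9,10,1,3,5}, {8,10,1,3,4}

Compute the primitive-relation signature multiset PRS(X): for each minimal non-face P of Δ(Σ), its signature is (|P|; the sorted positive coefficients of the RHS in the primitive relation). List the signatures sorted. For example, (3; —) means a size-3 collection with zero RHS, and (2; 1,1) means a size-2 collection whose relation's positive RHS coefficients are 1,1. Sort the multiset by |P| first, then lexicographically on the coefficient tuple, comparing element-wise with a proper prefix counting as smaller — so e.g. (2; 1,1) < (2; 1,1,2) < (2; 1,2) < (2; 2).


Δ(Σ) — 10 vertices, 12 min non-faces:

  P={3,7}:  v_{3} + v_{7} = 0  so sig = (2; —)
  P={4,9}:  v_{4} + v_{9} = 0  so sig = (2; —)
  P={2,3}:  v_{2} + v_{3} = v_{1} + v_{5} + v_{9}  so sig = (2; 1,1,1)
  P={2,4}:  v_{2} + v_{4} = v_{1} + v_{5} + v_{7}  so sig = (2; 1,1,1)
  P={6,8}:  v_{6} + v_{8} = v_{5} + v_{7} + v_{9}  so sig = (2; 1,1,1)
  P={3,6}:  v_{3} + v_{6} = v_{1} + 2·v_{5} + v_{9} + v_{10}  so sig = (2; 1,1,1,2)
  P={4,6}:  v_{4} + v_{6} = v_{1} + 2·v_{5} + v_{7} + v_{10}  so sig = (2; 1,1,1,2)
  P={2,5,10}:  v_{2} + v_{5} + v_{10} = v_{6}  so sig = (3; 1)
  P={2,8,10}:  v_{2} + v_{8} + v_{10} = v_{7} + v_{9}  so sig = (3; 1,1)
  P={1,5,8,10}:  v_{1} + v_{5} + v_{8} + v_{10} = 0  so sig = (4; —)
  P={1,5,7,9}:  v_{1} + v_{5} + v_{7} + v_{9} = v_{2}  so sig = (4; 1)
  P={1,6,7,9}:  v_{1} + v_{6} + v_{7} + v_{9} = 2·v_{2} + v_{10}  so sig = (4; 1,2)

Sorted signature multiset PRS(X):
    |P|=2: 7 collections, coeffs (), (), (1,1,1), (1,1,1), (1,1,1), (1,1,1,2), (1,1,1,2)
    |P|=3: 2 collections, coeffs (1), (1,1)
    |P|=4: 3 collections, coeffs (), (1), (1,2)


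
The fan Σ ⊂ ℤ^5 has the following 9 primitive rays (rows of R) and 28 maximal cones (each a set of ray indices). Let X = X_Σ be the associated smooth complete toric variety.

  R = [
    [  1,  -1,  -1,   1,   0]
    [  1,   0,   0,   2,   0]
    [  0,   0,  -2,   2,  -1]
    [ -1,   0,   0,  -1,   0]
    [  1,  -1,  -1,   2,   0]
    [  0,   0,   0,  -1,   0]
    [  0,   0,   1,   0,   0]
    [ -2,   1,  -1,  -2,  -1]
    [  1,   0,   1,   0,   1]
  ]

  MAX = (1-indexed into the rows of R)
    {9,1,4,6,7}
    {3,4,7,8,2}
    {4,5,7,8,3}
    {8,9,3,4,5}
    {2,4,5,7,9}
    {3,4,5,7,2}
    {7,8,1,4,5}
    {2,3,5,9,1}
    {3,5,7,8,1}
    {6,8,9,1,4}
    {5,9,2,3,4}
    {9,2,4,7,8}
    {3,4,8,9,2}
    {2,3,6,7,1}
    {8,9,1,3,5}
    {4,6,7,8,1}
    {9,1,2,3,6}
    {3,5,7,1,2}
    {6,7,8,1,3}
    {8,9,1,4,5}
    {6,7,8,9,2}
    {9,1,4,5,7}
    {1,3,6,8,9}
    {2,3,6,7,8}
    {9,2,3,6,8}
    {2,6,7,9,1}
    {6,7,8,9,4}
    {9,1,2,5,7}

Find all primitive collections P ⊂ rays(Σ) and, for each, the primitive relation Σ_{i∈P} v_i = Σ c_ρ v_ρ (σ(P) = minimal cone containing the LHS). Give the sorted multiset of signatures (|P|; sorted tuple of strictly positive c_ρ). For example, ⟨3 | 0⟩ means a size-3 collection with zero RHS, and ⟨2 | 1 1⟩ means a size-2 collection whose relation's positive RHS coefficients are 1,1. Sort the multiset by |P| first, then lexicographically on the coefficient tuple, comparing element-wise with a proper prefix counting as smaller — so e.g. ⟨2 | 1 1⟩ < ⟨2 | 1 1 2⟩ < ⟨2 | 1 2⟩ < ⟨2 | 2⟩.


10 minimal non-faces of Δ(Σ) (on 9 rays):

  • {5,6}:  v_{5} + v_{6} = v_{1}  →  sig = ⟨2 | 1⟩
  • {2,4,6}:  v_{2} + v_{4} + v_{6} = 0  →  sig = ⟨3 | 0⟩
  • {1,2,4}:  v_{1} + v_{2} + v_{4} = v_{5}  →  sig = ⟨3 | 1⟩
  • {2,5,8}:  v_{2} + v_{5} + v_{8} = v_{3}  →  sig = ⟨3 | 1⟩
  • {3,7,9}:  v_{3} + v_{7} + v_{9} = v_{2}  →  sig = ⟨3 | 1⟩
  • {1,2,8}:  v_{1} + v_{2} + v_{8} = v_{3} + v_{6}  →  sig = ⟨3 | 1 1⟩
  • {3,4,6}:  v_{3} + v_{4} + v_{6} = v_{5} + v_{8}  →  sig = ⟨3 | 1 1⟩
  • {1,3,4}:  v_{1} + v_{3} + v_{4} = 2·v_{5} + v_{8}  →  sig = ⟨3 | 1 2⟩
  • {5,7,8,9}:  v_{5} + v_{7} + v_{8} + v_{9} = 0  →  sig = ⟨4 | 0⟩
  • {1,7,8,9}:  v_{1} + v_{7} + v_{8} + v_{9} = v_{6}  →  sig = ⟨4 | 1⟩

Sorted signature multiset PRS(X):
    |P|=2: 1 collection, coeffs (1)
    |P|=3: 7 collections, coeffs (), (1), (1), (1), (1,1), (1,1), (1,2)
    |P|=4: 2 collections, coeffs (), (1)


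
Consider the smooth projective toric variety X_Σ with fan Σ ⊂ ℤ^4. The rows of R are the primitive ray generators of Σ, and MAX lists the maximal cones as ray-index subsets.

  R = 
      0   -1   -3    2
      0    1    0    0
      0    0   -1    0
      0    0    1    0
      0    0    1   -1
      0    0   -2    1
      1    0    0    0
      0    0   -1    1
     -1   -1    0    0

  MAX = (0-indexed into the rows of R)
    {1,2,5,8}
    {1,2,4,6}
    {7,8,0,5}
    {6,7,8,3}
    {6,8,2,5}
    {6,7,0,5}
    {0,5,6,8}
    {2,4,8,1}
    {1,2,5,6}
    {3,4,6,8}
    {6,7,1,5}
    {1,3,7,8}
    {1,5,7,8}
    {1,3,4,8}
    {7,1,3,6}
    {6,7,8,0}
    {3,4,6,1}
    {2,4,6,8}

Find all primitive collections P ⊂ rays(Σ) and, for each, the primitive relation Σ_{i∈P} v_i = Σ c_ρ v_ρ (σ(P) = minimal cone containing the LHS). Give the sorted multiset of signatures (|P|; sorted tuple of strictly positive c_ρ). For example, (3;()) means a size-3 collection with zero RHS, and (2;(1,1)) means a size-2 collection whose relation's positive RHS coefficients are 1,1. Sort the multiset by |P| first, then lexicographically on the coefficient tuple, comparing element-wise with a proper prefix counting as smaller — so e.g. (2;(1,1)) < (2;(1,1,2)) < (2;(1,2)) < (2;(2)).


11 collections generate NE(X_Σ); each relation:

  {2,3}:  v_{2} + v_{3} = 0  ⟹  sig = (2;())
  {4,7}:  v_{4} + v_{7} = 0  ⟹  sig = (2;())
  {2,7}:  v_{2} + v_{7} = v_{5}  ⟹  sig = (2;(1))
  {3,5}:  v_{3} + v_{5} = v_{7}  ⟹  sig = (2;(1))
  {4,5}:  v_{4} + v_{5} = v_{2}  ⟹  sig = (2;(1))
  {0,1}:  v_{0} + v_{1} = v_{5} + v_{7}  ⟹  sig = (2;(1,1))
  {0,4}:  v_{0} + v_{4} = v_{5} + v_{6} + v_{8}  ⟹  sig = (2;(1,1,1))
  {0,2}:  v_{0} + v_{2} = 2·v_{5} + v_{6} + v_{8}  ⟹  sig = (2;(1,1,2))
  {0,3}:  v_{0} + v_{3} = v_{6} + 2·v_{7} + v_{8}  ⟹  sig = (2;(1,1,2))
  {1,6,8}:  v_{1} + v_{6} + v_{8} = 0  ⟹  sig = (3;())
  {5,6,7,8}:  v_{5} + v_{6} + v_{7} + v_{8} = v_{0}  ⟹  sig = (4;(1))

Hence PRS(X_Σ) =
[(2;()), (2;()), (2;(1)), (2;(1)), (2;(1)), (2;(1,1)), (2;(1,1,1)), (2;(1,1,2)), (2;(1,1,2)), (3;()), (4;(1))]


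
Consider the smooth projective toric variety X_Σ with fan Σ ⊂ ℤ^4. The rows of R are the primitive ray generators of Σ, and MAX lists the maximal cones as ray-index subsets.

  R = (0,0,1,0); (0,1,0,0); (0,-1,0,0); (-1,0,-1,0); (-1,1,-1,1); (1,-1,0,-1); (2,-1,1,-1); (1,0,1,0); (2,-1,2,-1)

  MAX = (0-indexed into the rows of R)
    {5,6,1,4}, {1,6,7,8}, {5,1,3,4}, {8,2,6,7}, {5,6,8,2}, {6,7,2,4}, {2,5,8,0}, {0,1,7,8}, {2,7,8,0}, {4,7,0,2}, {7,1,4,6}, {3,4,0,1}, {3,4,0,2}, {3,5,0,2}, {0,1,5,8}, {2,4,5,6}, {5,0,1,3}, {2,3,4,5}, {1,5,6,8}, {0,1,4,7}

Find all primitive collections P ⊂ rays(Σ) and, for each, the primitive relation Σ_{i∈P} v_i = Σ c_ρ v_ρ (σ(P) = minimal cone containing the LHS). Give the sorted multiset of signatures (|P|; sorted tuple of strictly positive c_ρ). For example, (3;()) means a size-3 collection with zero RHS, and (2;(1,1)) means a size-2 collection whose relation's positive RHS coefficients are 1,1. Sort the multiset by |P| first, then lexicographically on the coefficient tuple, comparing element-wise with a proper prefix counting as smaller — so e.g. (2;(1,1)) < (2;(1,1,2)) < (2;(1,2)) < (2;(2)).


8 collections generate NE(X_Σ); each relation:

  • {1,2}:  v_{1} + v_{2} = 0  ⟹  sig = (2;())
  • {3,7}:  v_{3} + v_{7} = 0  ⟹  sig = (2;())
  • {0,6}:  v_{0} + v_{6} = v_{8}  ⟹  sig = (2;(1))
  • {3,6}:  v_{3} + v_{6} = v_{5}  ⟹  sig = (2;(1))
  • {4,8}:  v_{4} + v_{8} = v_{7}  ⟹  sig = (2;(1))
  • {5,7}:  v_{5} + v_{7} = v_{6}  ⟹  sig = (2;(1))
  • {3,8}:  v_{3} + v_{8} = v_{0} + v_{5}  ⟹  sig = (2;(1,1))
  • {0,4,5}:  v_{0} + v_{4} + v_{5} = 0  ⟹  sig = (3;())

Hence PRS(X_Σ) =
    |P|=2: 7 collections, coeffs (), (), (1), (1), (1), (1), (1,1)
    |P|=3: 1 collection, coeffs ()


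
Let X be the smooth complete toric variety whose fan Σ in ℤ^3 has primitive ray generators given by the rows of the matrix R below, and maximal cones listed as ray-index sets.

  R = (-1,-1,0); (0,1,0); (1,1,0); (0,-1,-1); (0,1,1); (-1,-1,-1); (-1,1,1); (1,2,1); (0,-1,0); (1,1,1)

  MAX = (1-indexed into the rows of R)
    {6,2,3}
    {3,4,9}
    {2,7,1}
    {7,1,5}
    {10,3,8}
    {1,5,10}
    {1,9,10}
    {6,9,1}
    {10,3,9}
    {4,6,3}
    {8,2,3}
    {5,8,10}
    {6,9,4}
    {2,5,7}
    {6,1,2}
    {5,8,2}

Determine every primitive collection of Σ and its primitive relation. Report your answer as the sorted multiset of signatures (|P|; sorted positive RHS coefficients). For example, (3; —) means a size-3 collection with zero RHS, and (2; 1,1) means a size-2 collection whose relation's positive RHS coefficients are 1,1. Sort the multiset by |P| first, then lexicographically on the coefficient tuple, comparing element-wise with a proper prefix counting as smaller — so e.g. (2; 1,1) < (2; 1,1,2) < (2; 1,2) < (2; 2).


Minimal non-faces — 23 found among 10 rays, 16 max cones:

  P = {1,3}:  v_{1} + v_{3} = 0  ⇒ sig = (2; —)
  P = {2,9}:  v_{2} + v_{9} = 0  ⇒ sig = (2; —)
  P = {4,5}:  v_{4} + v_{5} = 0  ⇒ sig = (2; —)
  P = {6,10}:  v_{6} + v_{10} = 0  ⇒ sig = (2; —)
  P = {1,8}:  v_{1} + v_{8} = v_{5}  ⇒ sig = (2; 1)
  P = {2,10}:  v_{2} + v_{10} = v_{8}  ⇒ sig = (2; 1)
  P = {3,5}:  v_{3} + v_{5} = v_{8}  ⇒ sig = (2; 1)
  P = {4,8}:  v_{4} + v_{8} = v_{3}  ⇒ sig = (2; 1)
  P = {6,8}:  v_{6} + v_{8} = v_{2}  ⇒ sig = (2; 1)
  P = {8,9}:  v_{8} + v_{9} = v_{10}  ⇒ sig = (2; 1)
  P = {1,4}:  v_{1} + v_{4} = v_{6} + v_{9}  ⇒ sig = (2; 1,1)
  P = {2,4}:  v_{2} + v_{4} = v_{3} + v_{6}  ⇒ sig = (2; 1,1)
  P = {3,7}:  v_{3} + v_{7} = v_{2} + v_{5}  ⇒ sig = (2; 1,1)
  P = {4,7}:  v_{4} + v_{7} = v_{1} + v_{2}  ⇒ sig = (2; 1,1)
  P = {4,10}:  v_{4} + v_{10} = v_{3} + v_{9}  ⇒ sig = (2; 1,1)
  P = {5,6}:  v_{5} + v_{6} = v_{1} + v_{2}  ⇒ sig = (2; 1,1)
  P = {5,9}:  v_{5} + v_{9} = v_{1} + v_{10}  ⇒ sig = (2; 1,1)
  P = {7,9}:  v_{7} + v_{9} = v_{1} + v_{5}  ⇒ sig = (2; 1,1)
  P = {7,8}:  v_{7} + v_{8} = v_{2} + 2·v_{5}  ⇒ sig = (2; 1,2)
  P = {7,10}:  v_{7} + v_{10} = 2·v_{5}  ⇒ sig = (2; 2)
  P = {6,7}:  v_{6} + v_{7} = 2·v_{1} + 2·v_{2}  ⇒ sig = (2; 2,2)
  P = {1,2,5}:  v_{1} + v_{2} + v_{5} = v_{7}  ⇒ sig = (3; 1)
  P = {3,6,9}:  v_{3} + v_{6} + v_{9} = v_{4}  ⇒ sig = (3; 1)

so the primitive-relation signature multiset is
[(2; —), (2; —), (2; —), (2; —), (2; 1), (2; 1), (2; 1), (2; 1), (2; 1), (2; 1), (2; 1,1), (2; 1,1), (2; 1,1), (2; 1,1), (2; 1,1), (2; 1,1), (2; 1,1), (2; 1,1), (2; 1,2), (2; 2), (2; 2,2), (3; 1), (3; 1)]


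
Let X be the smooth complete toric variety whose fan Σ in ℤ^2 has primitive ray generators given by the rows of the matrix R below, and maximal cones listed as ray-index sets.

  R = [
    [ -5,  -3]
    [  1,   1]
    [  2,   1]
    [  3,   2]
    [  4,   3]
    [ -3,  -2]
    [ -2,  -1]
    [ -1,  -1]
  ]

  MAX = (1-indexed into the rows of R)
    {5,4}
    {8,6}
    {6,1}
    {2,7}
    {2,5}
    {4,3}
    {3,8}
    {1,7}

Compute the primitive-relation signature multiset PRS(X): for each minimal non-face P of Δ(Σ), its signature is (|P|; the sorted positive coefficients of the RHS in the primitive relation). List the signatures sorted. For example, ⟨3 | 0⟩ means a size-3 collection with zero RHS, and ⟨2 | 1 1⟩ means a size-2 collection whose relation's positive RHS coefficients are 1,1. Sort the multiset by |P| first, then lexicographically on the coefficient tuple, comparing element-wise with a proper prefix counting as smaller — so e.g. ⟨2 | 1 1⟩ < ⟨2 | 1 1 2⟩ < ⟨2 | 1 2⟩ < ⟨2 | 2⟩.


20 minimal non-faces of Δ(Σ) (on 8 rays):

  P={2,8}:  v_{2} + v_{8} = 0  ⟹  sig = ⟨2 | 0⟩
  P={3,7}:  v_{3} + v_{7} = 0  ⟹  sig = ⟨2 | 0⟩
  P={4,6}:  v_{4} + v_{6} = 0  ⟹  sig = ⟨2 | 0⟩
  P={1,3}:  v_{1} + v_{3} = v_{6}  ⟹  sig = ⟨2 | 1⟩
  P={1,4}:  v_{1} + v_{4} = v_{7}  ⟹  sig = ⟨2 | 1⟩
  P={2,3}:  v_{2} + v_{3} = v_{4}  ⟹  sig = ⟨2 | 1⟩
  P={2,4}:  v_{2} + v_{4} = v_{5}  ⟹  sig = ⟨2 | 1⟩
  P={2,6}:  v_{2} + v_{6} = v_{7}  ⟹  sig = ⟨2 | 1⟩
  P={3,6}:  v_{3} + v_{6} = v_{8}  ⟹  sig = ⟨2 | 1⟩
  P={4,7}:  v_{4} + v_{7} = v_{2}  ⟹  sig = ⟨2 | 1⟩
  P={4,8}:  v_{4} + v_{8} = v_{3}  ⟹  sig = ⟨2 | 1⟩
  P={5,6}:  v_{5} + v_{6} = v_{2}  ⟹  sig = ⟨2 | 1⟩
  P={5,8}:  v_{5} + v_{8} = v_{4}  ⟹  sig = ⟨2 | 1⟩
  P={6,7}:  v_{6} + v_{7} = v_{1}  ⟹  sig = ⟨2 | 1⟩
  P={7,8}:  v_{7} + v_{8} = v_{6}  ⟹  sig = ⟨2 | 1⟩
  P={1,5}:  v_{1} + v_{5} = v_{2} + v_{7}  ⟹  sig = ⟨2 | 1 1⟩
  P={1,2}:  v_{1} + v_{2} = 2·v_{7}  ⟹  sig = ⟨2 | 2⟩
  P={1,8}:  v_{1} + v_{8} = 2·v_{6}  ⟹  sig = ⟨2 | 2⟩
  P={3,5}:  v_{3} + v_{5} = 2·v_{4}  ⟹  sig = ⟨2 | 2⟩
  P={5,7}:  v_{5} + v_{7} = 2·v_{2}  ⟹  sig = ⟨2 | 2⟩

so the primitive-relation signature multiset is
    |P|=2: 20 collections, coeffs (), (), (), (1), (1), (1), (1), (1), (1), (1), (1), (1), (1), (1), (1), (1,1), (2), (2), (2), (2)


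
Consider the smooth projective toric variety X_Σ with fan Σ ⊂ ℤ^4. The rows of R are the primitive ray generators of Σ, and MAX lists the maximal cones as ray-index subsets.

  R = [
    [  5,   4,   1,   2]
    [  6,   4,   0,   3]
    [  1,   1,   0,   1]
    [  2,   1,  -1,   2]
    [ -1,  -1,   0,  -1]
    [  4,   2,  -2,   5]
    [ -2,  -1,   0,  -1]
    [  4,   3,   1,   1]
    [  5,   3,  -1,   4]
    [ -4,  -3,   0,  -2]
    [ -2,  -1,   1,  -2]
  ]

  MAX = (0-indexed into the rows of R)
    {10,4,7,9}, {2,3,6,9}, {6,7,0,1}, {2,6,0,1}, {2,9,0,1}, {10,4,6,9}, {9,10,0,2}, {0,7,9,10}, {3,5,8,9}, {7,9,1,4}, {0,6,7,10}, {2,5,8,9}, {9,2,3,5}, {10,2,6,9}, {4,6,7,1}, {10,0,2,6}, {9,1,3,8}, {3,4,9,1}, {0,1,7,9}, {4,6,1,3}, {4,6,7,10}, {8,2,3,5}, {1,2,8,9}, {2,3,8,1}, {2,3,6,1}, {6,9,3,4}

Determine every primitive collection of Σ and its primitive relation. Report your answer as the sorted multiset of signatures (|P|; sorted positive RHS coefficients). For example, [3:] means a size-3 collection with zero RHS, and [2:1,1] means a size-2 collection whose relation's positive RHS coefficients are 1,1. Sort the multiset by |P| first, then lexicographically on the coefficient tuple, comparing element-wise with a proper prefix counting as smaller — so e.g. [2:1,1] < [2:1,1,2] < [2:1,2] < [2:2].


Minimal non-faces — 23 found among 11 rays, 26 max cones:

  P={2,4}:  v_{2} + v_{4} = 0  ⟹  sig = [2:]
  P={3,10}:  v_{3} + v_{10} = 0  ⟹  sig = [2:]
  P={0,4}:  v_{0} + v_{4} = v_{7}  ⟹  sig = [2:1]
  P={1,10}:  v_{1} + v_{10} = v_{7}  ⟹  sig = [2:1]
  P={2,7}:  v_{2} + v_{7} = v_{0}  ⟹  sig = [2:1]
  P={3,7}:  v_{3} + v_{7} = v_{1}  ⟹  sig = [2:1]
  P={0,3}:  v_{0} + v_{3} = v_{1} + v_{2}  ⟹  sig = [2:1,1]
  P={6,8}:  v_{6} + v_{8} = v_{2} + v_{3}  ⟹  sig = [2:1,1]
  P={4,5}:  v_{4} + v_{5} = v_{3} + v_{8} + v_{9}  ⟹  sig = [2:1,1,1]
  P={4,8}:  v_{4} + v_{8} = v_{1} + v_{3} + v_{9}  ⟹  sig = [2:1,1,1]
  P={5,10}:  v_{5} + v_{10} = v_{2} + v_{8} + v_{9}  ⟹  sig = [2:1,1,1]
  P={8,10}:  v_{8} + v_{10} = v_{1} + v_{2} + v_{9}  ⟹  sig = [2:1,1,1]
  P={5,7}:  v_{5} + v_{7} = v_{1} + v_{2} + v_{8} + v_{9}  ⟹  sig = [2:1,1,1,1]
  P={0,5}:  v_{0} + v_{5} = v_{1} + 2·v_{2} + v_{8} + v_{9}  ⟹  sig = [2:1,1,1,2]
  P={7,8}:  v_{7} + v_{8} = 2·v_{1} + v_{2} + v_{9}  ⟹  sig = [2:1,1,2]
  P={0,8}:  v_{0} + v_{8} = 2·v_{1} + 2·v_{2} + v_{9}  ⟹  sig = [2:1,2,2]
  P={5,6}:  v_{5} + v_{6} = 2·v_{2} + 2·v_{3} + v_{9}  ⟹  sig = [2:1,2,2]
  P={1,5}:  v_{1} + v_{5} = 2·v_{8}  ⟹  sig = [2:2]
  P={1,6,9}:  v_{1} + v_{6} + v_{9} = 0  ⟹  sig = [3:]
  P={6,7,9}:  v_{6} + v_{7} + v_{9} = v_{10}  ⟹  sig = [3:1]
  P={0,6,9}:  v_{0} + v_{6} + v_{9} = v_{2} + v_{10}  ⟹  sig = [3:1,1]
  P={1,2,3,9}:  v_{1} + v_{2} + v_{3} + v_{9} = v_{8}  ⟹  sig = [4:1]
  P={2,3,8,9}:  v_{2} + v_{3} + v_{8} + v_{9} = v_{5}  ⟹  sig = [4:1]

Hence PRS(X_Σ) =
[[2:], [2:], [2:1], [2:1], [2:1], [2:1], [2:1,1], [2:1,1], [2:1,1,1], [2:1,1,1], [2:1,1,1], [2:1,1,1], [2:1,1,1,1], [2:1,1,1,2], [2:1,1,2], [2:1,2,2], [2:1,2,2], [2:2], [3:], [3:1], [3:1,1], [4:1], [4:1]]


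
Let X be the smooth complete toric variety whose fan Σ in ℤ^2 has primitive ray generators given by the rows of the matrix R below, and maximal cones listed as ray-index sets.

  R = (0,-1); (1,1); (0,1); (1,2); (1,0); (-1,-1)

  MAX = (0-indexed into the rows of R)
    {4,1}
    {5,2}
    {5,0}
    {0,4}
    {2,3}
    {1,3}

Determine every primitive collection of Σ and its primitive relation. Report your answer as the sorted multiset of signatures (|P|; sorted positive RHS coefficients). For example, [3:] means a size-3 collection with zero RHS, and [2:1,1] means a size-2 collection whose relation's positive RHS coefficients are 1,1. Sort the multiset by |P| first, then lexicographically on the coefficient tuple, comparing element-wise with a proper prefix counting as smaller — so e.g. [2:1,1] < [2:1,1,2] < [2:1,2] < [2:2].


The 9 primitive collections of Σ (r=6, n=2):

  • {0,2}:  v_{0} + v_{2} = 0  so sig = [2:]
  • {1,5}:  v_{1} + v_{5} = 0  so sig = [2:]
  • {0,1}:  v_{0} + v_{1} = v_{4}  so sig = [2:1]
  • {0,3}:  v_{0} + v_{3} = v_{1}  so sig = [2:1]
  • {1,2}:  v_{1} + v_{2} = v_{3}  so sig = [2:1]
  • {2,4}:  v_{2} + v_{4} = v_{1}  so sig = [2:1]
  • {3,5}:  v_{3} + v_{5} = v_{2}  so sig = [2:1]
  • {4,5}:  v_{4} + v_{5} = v_{0}  so sig = [2:1]
  • {3,4}:  v_{3} + v_{4} = 2·v_{1}  so sig = [2:2]

so the primitive-relation signature multiset is
    |P|=2: 9 collections, coeffs (), (), (1), (1), (1), (1), (1), (1), (2)


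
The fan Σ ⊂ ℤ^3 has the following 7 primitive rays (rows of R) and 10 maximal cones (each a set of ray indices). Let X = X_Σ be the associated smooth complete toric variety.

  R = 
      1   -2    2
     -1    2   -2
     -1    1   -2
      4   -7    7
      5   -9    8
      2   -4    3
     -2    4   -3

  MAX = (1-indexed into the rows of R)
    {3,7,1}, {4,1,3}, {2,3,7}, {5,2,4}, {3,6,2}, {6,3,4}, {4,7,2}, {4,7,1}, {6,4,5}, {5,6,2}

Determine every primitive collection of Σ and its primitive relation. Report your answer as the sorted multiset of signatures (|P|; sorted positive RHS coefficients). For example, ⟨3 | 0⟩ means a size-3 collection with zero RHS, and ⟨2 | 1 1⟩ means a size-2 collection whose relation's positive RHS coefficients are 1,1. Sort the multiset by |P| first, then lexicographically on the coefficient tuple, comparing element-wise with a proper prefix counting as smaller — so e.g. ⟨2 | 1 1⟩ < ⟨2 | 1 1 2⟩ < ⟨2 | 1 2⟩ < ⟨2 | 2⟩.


Primitive collections (9):

  P={1,2}:  v_{1} + v_{2} = 0 ; sig = ⟨2 | 0⟩
  P={6,7}:  v_{6} + v_{7} = 0 ; sig = ⟨2 | 0⟩
  P={1,5}:  v_{1} + v_{5} = v_{4} + v_{6} ; sig = ⟨2 | 1 1⟩
  P={1,6}:  v_{1} + v_{6} = v_{3} + v_{4} ; sig = ⟨2 | 1 1⟩
  P={5,7}:  v_{5} + v_{7} = v_{2} + v_{4} ; sig = ⟨2 | 1 1⟩
  P={3,5}:  v_{3} + v_{5} = 2·v_{6} ; sig = ⟨2 | 2⟩
  P={2,3,4}:  v_{2} + v_{3} + v_{4} = v_{6} ; sig = ⟨3 | 1⟩
  P={2,4,6}:  v_{2} + v_{4} + v_{6} = v_{5} ; sig = ⟨3 | 1⟩
  P={3,4,7}:  v_{3} + v_{4} + v_{7} = v_{1} ; sig = ⟨3 | 1⟩

Signatures (|P|; sorted positive RHS coefficients), sorted:
[⟨2 | 0⟩, ⟨2 | 0⟩, ⟨2 | 1 1⟩, ⟨2 | 1 1⟩, ⟨2 | 1 1⟩, ⟨2 | 2⟩, ⟨3 | 1⟩, ⟨3 | 1⟩, ⟨3 | 1⟩]


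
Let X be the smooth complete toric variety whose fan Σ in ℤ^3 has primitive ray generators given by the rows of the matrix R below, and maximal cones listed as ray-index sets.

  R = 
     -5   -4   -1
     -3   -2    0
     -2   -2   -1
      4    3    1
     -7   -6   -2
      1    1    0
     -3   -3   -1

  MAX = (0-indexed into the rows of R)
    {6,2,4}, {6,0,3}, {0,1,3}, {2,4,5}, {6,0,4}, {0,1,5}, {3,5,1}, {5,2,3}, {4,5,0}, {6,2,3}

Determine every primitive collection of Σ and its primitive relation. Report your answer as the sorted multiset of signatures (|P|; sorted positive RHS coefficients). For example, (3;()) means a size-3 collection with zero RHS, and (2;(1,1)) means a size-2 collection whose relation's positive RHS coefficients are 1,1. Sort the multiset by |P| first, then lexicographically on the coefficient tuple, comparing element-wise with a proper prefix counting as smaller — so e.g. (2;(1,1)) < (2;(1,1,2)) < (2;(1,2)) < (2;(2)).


Minimal non-faces — 7 found among 7 rays, 10 max cones:

  P = {0,2}:  v_{0} + v_{2} = v_{4} — sig = (2;(1))
  P = {1,2}:  v_{1} + v_{2} = v_{0} — sig = (2;(1))
  P = {3,4}:  v_{3} + v_{4} = v_{6} — sig = (2;(1))
  P = {5,6}:  v_{5} + v_{6} = v_{2} — sig = (2;(1))
  P = {1,6}:  v_{1} + v_{6} = 2·v_{0} + v_{3} — sig = (2;(1,2))
  P = {1,4}:  v_{1} + v_{4} = 2·v_{0} — sig = (2;(2))
  P = {0,3,5}:  v_{0} + v_{3} + v_{5} = 0 — sig = (3;())

so the primitive-relation signature multiset is
    |P|=2: 6 collections, coeffs (1), (1), (1), (1), (1,2), (2)
    |P|=3: 1 collection, coeffs ()


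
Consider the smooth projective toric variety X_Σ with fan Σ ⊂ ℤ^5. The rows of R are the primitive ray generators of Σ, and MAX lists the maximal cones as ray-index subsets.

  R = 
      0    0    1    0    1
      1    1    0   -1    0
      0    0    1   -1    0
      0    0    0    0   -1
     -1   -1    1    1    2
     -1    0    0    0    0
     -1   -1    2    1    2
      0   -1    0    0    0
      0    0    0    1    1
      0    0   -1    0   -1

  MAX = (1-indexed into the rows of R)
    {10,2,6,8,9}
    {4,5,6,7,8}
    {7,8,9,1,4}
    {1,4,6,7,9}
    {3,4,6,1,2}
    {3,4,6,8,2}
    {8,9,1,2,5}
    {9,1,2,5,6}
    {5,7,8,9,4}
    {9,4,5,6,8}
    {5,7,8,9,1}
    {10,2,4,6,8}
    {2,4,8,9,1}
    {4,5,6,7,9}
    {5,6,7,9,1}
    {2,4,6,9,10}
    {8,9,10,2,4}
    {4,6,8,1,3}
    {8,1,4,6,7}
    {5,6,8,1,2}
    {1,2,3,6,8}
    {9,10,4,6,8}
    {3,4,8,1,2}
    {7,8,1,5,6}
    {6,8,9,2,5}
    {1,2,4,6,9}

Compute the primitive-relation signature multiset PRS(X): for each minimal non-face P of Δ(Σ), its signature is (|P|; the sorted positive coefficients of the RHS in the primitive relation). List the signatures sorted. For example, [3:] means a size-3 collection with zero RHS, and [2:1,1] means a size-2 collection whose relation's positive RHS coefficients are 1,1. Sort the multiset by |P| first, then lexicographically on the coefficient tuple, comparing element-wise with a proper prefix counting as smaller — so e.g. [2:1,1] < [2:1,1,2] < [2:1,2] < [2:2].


Δ(Σ) — 10 vertices, 14 min non-faces:

  P = {1,10}:  v_{1} + v_{10} = 0  →  sig = [2:]
  P = {3,9}:  v_{3} + v_{9} = v_{1}  →  sig = [2:1]
  P = {7,10}:  v_{7} + v_{10} = v_{4} + v_{5}  →  sig = [2:1,1]
  P = {5,10}:  v_{5} + v_{10} = v_{6} + v_{8} + v_{9}  →  sig = [2:1,1,1]
  P = {3,10}:  v_{3} + v_{10} = v_{2} + v_{4} + v_{6} + v_{8}  →  sig = [2:1,1,1,1]
  P = {3,7}:  v_{3} + v_{7} = 3·v_{1} + v_{4} + v_{6} + v_{8}  →  sig = [2:1,1,1,3]
  P = {3,5}:  v_{3} + v_{5} = 2·v_{1} + v_{6} + v_{8}  →  sig = [2:1,1,2]
  P = {2,7}:  v_{2} + v_{7} = 2·v_{1}  →  sig = [2:2]
  P = {1,4,5}:  v_{1} + v_{4} + v_{5} = v_{7}  →  sig = [3:1]
  P = {2,4,5}:  v_{2} + v_{4} + v_{5} = v_{1}  →  sig = [3:1]
  P = {1,6,8,9}:  v_{1} + v_{6} + v_{8} + v_{9} = v_{5}  →  sig = [4:1]
  P = {6,7,8,9}:  v_{6} + v_{7} + v_{8} + v_{9} = v_{4} + 2·v_{5}  →  sig = [4:1,2]
  P = {2,4,6,8,9}:  v_{2} + v_{4} + v_{6} + v_{8} + v_{9} = 0  →  sig = [5:]
  P = {1,2,4,6,8}:  v_{1} + v_{2} + v_{4} + v_{6} + v_{8} = v_{3}  →  sig = [5:1]

Signatures (|P|; sorted positive RHS coefficients), sorted:
    |P|=2: 8 collections, coeffs (), (1), (1,1), (1,1,1), (1,1,1,1), (1,1,1,3), (1,1,2), (2)
    |P|=3: 2 collections, coeffs (1), (1)
    |P|=4: 2 collections, coeffs (1), (1,2)
    |P|=5: 2 collections, coeffs (), (1)


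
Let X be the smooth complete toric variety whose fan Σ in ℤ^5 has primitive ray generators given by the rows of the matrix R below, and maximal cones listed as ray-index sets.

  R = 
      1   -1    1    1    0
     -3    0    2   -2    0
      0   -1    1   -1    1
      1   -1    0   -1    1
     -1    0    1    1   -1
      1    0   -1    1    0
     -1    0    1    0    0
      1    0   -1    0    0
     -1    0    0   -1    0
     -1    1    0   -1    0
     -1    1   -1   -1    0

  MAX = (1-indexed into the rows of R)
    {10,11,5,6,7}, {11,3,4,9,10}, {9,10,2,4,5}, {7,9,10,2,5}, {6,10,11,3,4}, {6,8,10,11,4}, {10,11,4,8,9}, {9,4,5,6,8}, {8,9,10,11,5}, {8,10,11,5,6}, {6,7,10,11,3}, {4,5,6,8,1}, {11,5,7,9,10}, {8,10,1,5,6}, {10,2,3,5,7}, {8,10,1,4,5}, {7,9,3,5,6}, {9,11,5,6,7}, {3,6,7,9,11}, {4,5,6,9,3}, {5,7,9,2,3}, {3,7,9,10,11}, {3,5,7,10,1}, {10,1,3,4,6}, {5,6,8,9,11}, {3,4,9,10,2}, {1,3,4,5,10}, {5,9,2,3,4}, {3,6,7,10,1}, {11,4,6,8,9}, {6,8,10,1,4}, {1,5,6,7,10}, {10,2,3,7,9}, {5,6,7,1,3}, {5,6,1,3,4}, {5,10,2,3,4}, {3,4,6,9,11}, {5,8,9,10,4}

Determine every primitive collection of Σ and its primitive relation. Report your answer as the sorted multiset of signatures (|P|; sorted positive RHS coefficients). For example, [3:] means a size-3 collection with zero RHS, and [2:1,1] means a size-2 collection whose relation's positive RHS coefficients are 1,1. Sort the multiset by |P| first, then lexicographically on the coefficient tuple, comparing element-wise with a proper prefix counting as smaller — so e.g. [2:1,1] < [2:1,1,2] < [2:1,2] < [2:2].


|primitive collections| = 15. Relations:

  {1,11}:  v_{1} + v_{11} = 0  ⇒ sig = [2:]
  {7,8}:  v_{7} + v_{8} = 0  ⇒ sig = [2:]
  {3,8}:  v_{3} + v_{8} = v_{4}  ⇒ sig = [2:1]
  {4,7}:  v_{4} + v_{7} = v_{3}  ⇒ sig = [2:1]
  {1,9}:  v_{1} + v_{9} = v_{4} + v_{5}  ⇒ sig = [2:1,1]
  {2,6}:  v_{2} + v_{6} = v_{7} + v_{9}  ⇒ sig = [2:1,1]
  {2,8}:  v_{2} + v_{8} = v_{4} + v_{5} + v_{9} + v_{10}  ⇒ sig = [2:1,1,1,1]
  {1,2}:  v_{1} + v_{2} = v_{3} + v_{4} + 2·v_{5} + v_{10}  ⇒ sig = [2:1,1,1,2]
  {2,11}:  v_{2} + v_{11} = v_{7} + 2·v_{9} + v_{10}  ⇒ sig = [2:1,1,2]
  {4,5,11}:  v_{4} + v_{5} + v_{11} = v_{9}  ⇒ sig = [3:1]
  {6,9,10}:  v_{6} + v_{9} + v_{10} = v_{11}  ⇒ sig = [3:1]
  {3,5,11}:  v_{3} + v_{5} + v_{11} = v_{7} + v_{9}  ⇒ sig = [3:1,1]
  {4,5,6,10}:  v_{4} + v_{5} + v_{6} + v_{10} = 0  ⇒ sig = [4:]
  {3,5,6,10}:  v_{3} + v_{5} + v_{6} + v_{10} = v_{7}  ⇒ sig = [4:1]
  {3,5,9,10}:  v_{3} + v_{5} + v_{9} + v_{10} = v_{2}  ⇒ sig = [4:1]

Signatures (|P|; sorted positive RHS coefficients), sorted:
    [2:]
    [2:]
    [2:1]
    [2:1]
    [2:1,1]
    [2:1,1]
    [2:1,1,1,1]
    [2:1,1,1,2]
    [2:1,1,2]
    [3:1]
    [3:1]
    [3:1,1]
    [4:]
    [4:1]
    [4:1]
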